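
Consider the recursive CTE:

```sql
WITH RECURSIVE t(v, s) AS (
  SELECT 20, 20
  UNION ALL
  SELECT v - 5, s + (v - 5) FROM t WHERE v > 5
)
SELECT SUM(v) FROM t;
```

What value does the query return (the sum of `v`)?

50

Base: v=20, s=20.
Iteration 1: 20 > 5 holds -> v = 20 - 5 = 15, s = 20 + 15 = 35.
Iteration 2: 15 > 5 holds -> v = 15 - 5 = 10, s = 35 + 10 = 45.
Iteration 3: 10 > 5 holds -> v = 10 - 5 = 5, s = 45 + 5 = 50.
Iteration 4: 5 > 5 fails; recursion stops.
SUM(v) = 20 + 15 + 10 + 5 = 50.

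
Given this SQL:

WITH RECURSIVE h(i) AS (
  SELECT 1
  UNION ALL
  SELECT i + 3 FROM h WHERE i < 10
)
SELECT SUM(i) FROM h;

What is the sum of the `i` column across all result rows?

22

Base: i=1.
Iteration 1: 1 < 10 holds -> i = 1 + 3 = 4.
Iteration 2: 4 < 10 holds -> i = 4 + 3 = 7.
Iteration 3: 7 < 10 holds -> i = 7 + 3 = 10.
Iteration 4: 10 < 10 fails; recursion stops.
SUM(i) = 1 + 4 + 7 + 10 = 22.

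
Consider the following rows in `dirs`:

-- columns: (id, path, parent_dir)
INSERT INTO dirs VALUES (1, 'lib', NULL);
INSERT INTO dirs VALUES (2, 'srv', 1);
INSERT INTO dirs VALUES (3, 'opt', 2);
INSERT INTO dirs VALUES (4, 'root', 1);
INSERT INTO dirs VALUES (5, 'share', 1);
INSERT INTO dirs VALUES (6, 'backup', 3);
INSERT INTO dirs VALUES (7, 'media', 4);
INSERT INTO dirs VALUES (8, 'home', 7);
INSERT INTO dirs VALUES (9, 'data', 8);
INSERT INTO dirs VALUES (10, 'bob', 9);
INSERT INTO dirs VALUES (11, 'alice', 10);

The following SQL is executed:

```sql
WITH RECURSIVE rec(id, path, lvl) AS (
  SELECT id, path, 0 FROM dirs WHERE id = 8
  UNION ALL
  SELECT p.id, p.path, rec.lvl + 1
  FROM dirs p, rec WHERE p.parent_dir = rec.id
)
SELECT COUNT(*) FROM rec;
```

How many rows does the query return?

Base: id=8 (home) at lvl 0.
Iteration 1: rows with parent_dir in {8} -> data (id 9, lvl 1).
Iteration 2: rows with parent_dir in {9} -> bob (id 10, lvl 2).
Iteration 3: rows with parent_dir in {10} -> alice (id 11, lvl 3).
Iteration 4: no rows with parent_dir in {11}; recursion stops.
Total rows emitted: 4.

4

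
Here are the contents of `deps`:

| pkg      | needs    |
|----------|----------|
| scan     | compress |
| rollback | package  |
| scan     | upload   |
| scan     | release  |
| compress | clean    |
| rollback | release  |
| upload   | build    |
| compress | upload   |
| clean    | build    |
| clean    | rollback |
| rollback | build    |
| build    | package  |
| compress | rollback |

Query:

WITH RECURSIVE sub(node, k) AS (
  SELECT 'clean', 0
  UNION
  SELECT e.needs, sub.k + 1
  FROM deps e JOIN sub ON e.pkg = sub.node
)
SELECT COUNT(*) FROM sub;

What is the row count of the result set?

7

Base: (clean, k=0).
Iteration 1: edges from {clean} -> (build, k=1), (rollback, k=1).
Iteration 2: edges from {build,rollback} -> (build, k=2), (package, k=2), (release, k=2). [UNION drops 1 duplicate row(s)]
Iteration 3: edges from {build,package,release} -> (package, k=3).
Iteration 4: no outgoing edges from {package}; recursion stops.
Total rows emitted: 7.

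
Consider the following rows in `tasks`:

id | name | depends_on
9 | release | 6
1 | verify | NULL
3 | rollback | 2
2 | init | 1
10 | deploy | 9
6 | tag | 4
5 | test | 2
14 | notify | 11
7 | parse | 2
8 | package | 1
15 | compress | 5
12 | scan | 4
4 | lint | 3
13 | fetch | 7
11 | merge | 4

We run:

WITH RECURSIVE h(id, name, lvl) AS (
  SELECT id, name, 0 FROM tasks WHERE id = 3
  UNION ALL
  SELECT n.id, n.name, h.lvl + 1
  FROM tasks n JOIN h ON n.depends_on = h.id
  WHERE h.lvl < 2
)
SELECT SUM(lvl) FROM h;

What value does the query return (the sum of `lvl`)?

Base: id=3 (rollback) at lvl 0.
Iteration 1: rows with depends_on in {3} -> lint (id 4, lvl 1).
Iteration 2: rows with depends_on in {4} -> tag (id 6, lvl 2), merge (id 11, lvl 2), scan (id 12, lvl 2).
Iteration 3: lvl < 2 fails for all current rows; recursion stops.
SUM(lvl) = 0 + 1 + 2 + 2 + 2 = 7.

7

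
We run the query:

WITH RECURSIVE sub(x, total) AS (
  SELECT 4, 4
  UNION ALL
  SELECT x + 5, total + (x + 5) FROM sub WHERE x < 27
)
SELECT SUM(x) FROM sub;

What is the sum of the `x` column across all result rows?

99

Base: x=4, total=4.
Iteration 1: 4 < 27 holds -> x = 4 + 5 = 9, total = 4 + 9 = 13.
Iteration 2: 9 < 27 holds -> x = 9 + 5 = 14, total = 13 + 14 = 27.
Iteration 3: 14 < 27 holds -> x = 14 + 5 = 19, total = 27 + 19 = 46.
Iteration 4: 19 < 27 holds -> x = 19 + 5 = 24, total = 46 + 24 = 70.
Iteration 5: 24 < 27 holds -> x = 24 + 5 = 29, total = 70 + 29 = 99.
Iteration 6: 29 < 27 fails; recursion stops.
SUM(x) = 4 + 9 + 14 + 19 + 24 + 29 = 99.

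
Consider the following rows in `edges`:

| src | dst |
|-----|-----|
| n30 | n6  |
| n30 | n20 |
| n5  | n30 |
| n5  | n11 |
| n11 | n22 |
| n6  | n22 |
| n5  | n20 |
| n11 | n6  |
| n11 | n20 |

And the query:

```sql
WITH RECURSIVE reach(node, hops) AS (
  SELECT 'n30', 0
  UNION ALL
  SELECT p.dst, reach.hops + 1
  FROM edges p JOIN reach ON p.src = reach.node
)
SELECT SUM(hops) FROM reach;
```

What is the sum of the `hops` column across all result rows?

4

Base: (n30, hops=0).
Iteration 1: edges from {n30} -> (n20, hops=1), (n6, hops=1).
Iteration 2: edges from {n20,n6} -> (n22, hops=2).
Iteration 3: no outgoing edges from {n22}; recursion stops.
SUM(hops) = 0 + 1 + 1 + 2 = 4.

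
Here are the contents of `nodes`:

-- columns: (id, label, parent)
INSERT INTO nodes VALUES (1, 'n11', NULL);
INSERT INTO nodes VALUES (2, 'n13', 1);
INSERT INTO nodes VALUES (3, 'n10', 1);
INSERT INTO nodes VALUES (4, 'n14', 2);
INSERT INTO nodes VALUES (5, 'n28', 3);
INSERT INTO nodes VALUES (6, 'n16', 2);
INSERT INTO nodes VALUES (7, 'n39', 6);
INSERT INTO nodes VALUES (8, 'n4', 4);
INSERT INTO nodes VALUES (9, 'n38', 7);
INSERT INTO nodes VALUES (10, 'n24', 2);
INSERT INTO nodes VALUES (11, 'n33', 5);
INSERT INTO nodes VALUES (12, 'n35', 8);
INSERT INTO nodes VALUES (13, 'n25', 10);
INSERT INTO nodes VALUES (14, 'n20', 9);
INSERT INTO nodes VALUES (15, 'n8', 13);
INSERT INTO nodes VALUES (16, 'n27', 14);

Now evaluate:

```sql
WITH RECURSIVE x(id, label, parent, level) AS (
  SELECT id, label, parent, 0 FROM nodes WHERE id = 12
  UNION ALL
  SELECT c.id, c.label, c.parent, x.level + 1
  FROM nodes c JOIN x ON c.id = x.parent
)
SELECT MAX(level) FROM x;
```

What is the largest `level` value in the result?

Base: id=12 (n35), parent=8, level 0.
Iteration 1: join on id=8 -> n4 (id 8, parent=4, level 1).
Iteration 2: join on id=4 -> n14 (id 4, parent=2, level 2).
Iteration 3: join on id=2 -> n13 (id 2, parent=1, level 3).
Iteration 4: join on id=1 -> n11 (id 1, parent=NULL, level 4).
Iteration 5: parent is NULL; no match; recursion stops.
level values: 0, 1, 2, 3, 4; the maximum is 4.

4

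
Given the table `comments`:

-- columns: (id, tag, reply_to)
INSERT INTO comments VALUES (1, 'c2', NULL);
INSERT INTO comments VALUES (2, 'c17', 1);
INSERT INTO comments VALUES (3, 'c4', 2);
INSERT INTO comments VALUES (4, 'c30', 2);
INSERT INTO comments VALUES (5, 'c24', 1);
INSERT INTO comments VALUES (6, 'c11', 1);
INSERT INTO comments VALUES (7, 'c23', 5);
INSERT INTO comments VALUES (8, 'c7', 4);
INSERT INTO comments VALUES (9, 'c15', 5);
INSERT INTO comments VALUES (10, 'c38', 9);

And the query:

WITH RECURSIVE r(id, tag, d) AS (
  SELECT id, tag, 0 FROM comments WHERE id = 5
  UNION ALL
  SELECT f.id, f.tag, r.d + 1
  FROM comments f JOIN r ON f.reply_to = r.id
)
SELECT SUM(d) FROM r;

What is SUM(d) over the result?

Base: id=5 (c24) at d 0.
Iteration 1: rows with reply_to in {5} -> c23 (id 7, d 1), c15 (id 9, d 1).
Iteration 2: rows with reply_to in {7,9} -> c38 (id 10, d 2).
Iteration 3: no rows with reply_to in {10}; recursion stops.
SUM(d) = 0 + 1 + 1 + 2 = 4.

4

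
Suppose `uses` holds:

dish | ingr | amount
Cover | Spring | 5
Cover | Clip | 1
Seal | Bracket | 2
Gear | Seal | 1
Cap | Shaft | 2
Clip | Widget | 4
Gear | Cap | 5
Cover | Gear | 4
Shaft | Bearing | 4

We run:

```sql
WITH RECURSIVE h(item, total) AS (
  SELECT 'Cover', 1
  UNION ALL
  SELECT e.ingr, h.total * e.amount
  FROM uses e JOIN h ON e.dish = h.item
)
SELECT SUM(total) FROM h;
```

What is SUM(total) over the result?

Base: (Cover, total=1).
Iteration 1: components of {Cover} -> Clip = 1*1 = 1, Gear = 1*4 = 4, Spring = 1*5 = 5.
Iteration 2: components of {Clip,Gear,Spring} -> Cap = 4*5 = 20, Seal = 4*1 = 4, Widget = 1*4 = 4.
Iteration 3: components of {Cap,Seal,Widget} -> Bracket = 4*2 = 8, Shaft = 20*2 = 40.
Iteration 4: components of {Bracket,Shaft} -> Bearing = 40*4 = 160.
Iteration 5: no further components; recursion stops.
SUM(total) = 1 + 4 + 1 + 5 + 20 + 4 + 4 + 40 + 8 + 160 = 247.

247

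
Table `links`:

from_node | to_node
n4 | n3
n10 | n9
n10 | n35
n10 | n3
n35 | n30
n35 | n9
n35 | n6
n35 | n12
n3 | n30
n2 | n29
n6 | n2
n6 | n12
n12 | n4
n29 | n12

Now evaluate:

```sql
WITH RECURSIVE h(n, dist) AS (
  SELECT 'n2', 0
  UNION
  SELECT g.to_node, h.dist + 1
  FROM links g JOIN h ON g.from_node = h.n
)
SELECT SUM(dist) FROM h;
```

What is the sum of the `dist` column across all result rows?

15

Base: (n2, dist=0).
Iteration 1: edges from {n2} -> (n29, dist=1).
Iteration 2: edges from {n29} -> (n12, dist=2).
Iteration 3: edges from {n12} -> (n4, dist=3).
Iteration 4: edges from {n4} -> (n3, dist=4).
Iteration 5: edges from {n3} -> (n30, dist=5).
Iteration 6: no outgoing edges from {n30}; recursion stops.
SUM(dist) = 0 + 1 + 2 + 3 + 4 + 5 = 15.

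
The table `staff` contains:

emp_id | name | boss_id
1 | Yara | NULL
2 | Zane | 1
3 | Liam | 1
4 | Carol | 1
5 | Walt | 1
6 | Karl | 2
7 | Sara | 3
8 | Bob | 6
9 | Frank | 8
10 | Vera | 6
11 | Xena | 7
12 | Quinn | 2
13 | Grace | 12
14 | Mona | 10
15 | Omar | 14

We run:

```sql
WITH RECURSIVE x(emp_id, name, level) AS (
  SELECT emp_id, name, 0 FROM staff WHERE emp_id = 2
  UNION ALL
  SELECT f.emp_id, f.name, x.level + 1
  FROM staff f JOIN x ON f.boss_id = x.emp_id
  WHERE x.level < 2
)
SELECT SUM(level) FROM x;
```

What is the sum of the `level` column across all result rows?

Base: emp_id=2 (Zane) at level 0.
Iteration 1: rows with boss_id in {2} -> Karl (id 6, level 1), Quinn (id 12, level 1).
Iteration 2: rows with boss_id in {6,12} -> Bob (id 8, level 2), Vera (id 10, level 2), Grace (id 13, level 2).
Iteration 3: level < 2 fails for all current rows; recursion stops.
SUM(level) = 0 + 1 + 1 + 2 + 2 + 2 = 8.

8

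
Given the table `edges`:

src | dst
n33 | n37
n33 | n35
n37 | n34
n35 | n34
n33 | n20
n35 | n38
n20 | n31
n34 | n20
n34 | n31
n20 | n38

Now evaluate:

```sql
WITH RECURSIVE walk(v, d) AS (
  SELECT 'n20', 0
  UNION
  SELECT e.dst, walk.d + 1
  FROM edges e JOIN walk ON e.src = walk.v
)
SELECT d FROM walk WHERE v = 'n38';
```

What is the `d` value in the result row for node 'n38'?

1

Base: (n20, d=0).
Iteration 1: edges from {n20} -> (n31, d=1), (n38, d=1).
Iteration 2: no outgoing edges from {n31,n38}; recursion stops.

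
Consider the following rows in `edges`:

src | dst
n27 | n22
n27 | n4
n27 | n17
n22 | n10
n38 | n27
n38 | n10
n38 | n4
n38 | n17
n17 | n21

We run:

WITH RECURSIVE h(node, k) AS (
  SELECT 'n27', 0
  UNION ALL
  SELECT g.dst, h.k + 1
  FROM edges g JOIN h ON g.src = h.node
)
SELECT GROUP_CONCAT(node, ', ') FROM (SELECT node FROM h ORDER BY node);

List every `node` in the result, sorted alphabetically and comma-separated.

n10, n17, n21, n22, n27, n4

Base: (n27, k=0).
Iteration 1: edges from {n27} -> (n17, k=1), (n22, k=1), (n4, k=1).
Iteration 2: edges from {n17,n22,n4} -> (n10, k=2), (n21, k=2).
Iteration 3: no outgoing edges from {n10,n21}; recursion stops.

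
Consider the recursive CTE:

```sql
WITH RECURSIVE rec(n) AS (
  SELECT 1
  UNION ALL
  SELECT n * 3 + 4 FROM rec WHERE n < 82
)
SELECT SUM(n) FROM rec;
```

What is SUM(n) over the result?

Base: n=1.
Iteration 1: 1 < 82 holds -> n = 1 * 3 + 4 = 7.
Iteration 2: 7 < 82 holds -> n = 7 * 3 + 4 = 25.
Iteration 3: 25 < 82 holds -> n = 25 * 3 + 4 = 79.
Iteration 4: 79 < 82 holds -> n = 79 * 3 + 4 = 241.
Iteration 5: 241 < 82 fails; recursion stops.
SUM(n) = 1 + 7 + 25 + 79 + 241 = 353.

353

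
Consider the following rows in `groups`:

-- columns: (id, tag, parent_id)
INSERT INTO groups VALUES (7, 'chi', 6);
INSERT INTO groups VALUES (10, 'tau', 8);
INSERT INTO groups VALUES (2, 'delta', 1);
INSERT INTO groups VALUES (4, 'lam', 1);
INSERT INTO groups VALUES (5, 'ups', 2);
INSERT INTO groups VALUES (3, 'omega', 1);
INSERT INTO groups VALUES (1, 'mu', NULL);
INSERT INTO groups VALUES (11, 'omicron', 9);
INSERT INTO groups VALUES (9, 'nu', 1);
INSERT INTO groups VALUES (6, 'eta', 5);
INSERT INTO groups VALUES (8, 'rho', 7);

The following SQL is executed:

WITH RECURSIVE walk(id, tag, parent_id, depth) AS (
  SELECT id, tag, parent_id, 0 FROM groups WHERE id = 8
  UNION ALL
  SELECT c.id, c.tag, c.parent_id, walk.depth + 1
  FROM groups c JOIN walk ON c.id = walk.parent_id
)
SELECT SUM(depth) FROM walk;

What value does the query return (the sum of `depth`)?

Base: id=8 (rho), parent_id=7, depth 0.
Iteration 1: join on id=7 -> chi (id 7, parent_id=6, depth 1).
Iteration 2: join on id=6 -> eta (id 6, parent_id=5, depth 2).
Iteration 3: join on id=5 -> ups (id 5, parent_id=2, depth 3).
Iteration 4: join on id=2 -> delta (id 2, parent_id=1, depth 4).
Iteration 5: join on id=1 -> mu (id 1, parent_id=NULL, depth 5).
Iteration 6: parent_id is NULL; no match; recursion stops.
SUM(depth) = 0 + 1 + 2 + 3 + 4 + 5 = 15.

15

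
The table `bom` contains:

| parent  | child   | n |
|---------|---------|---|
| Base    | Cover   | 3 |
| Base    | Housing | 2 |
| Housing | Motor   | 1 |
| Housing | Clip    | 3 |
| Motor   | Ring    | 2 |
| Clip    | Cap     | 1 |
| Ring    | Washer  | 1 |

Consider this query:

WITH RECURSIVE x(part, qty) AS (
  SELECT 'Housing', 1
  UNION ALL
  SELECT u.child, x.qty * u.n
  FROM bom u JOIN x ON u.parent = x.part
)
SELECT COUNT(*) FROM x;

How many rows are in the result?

6

Base: (Housing, qty=1).
Iteration 1: components of {Housing} -> Clip = 1*3 = 3, Motor = 1*1 = 1.
Iteration 2: components of {Clip,Motor} -> Cap = 3*1 = 3, Ring = 1*2 = 2.
Iteration 3: components of {Cap,Ring} -> Washer = 2*1 = 2.
Iteration 4: no further components; recursion stops.
Total rows emitted: 6.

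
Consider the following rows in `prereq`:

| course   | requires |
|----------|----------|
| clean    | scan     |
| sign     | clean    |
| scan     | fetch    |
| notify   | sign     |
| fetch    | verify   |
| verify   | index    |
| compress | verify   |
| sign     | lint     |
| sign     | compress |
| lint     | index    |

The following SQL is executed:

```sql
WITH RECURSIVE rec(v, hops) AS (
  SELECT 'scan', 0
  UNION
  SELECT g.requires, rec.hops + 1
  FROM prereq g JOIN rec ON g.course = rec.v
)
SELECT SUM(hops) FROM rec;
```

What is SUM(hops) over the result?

Base: (scan, hops=0).
Iteration 1: edges from {scan} -> (fetch, hops=1).
Iteration 2: edges from {fetch} -> (verify, hops=2).
Iteration 3: edges from {verify} -> (index, hops=3).
Iteration 4: no outgoing edges from {index}; recursion stops.
SUM(hops) = 0 + 1 + 2 + 3 = 6.

6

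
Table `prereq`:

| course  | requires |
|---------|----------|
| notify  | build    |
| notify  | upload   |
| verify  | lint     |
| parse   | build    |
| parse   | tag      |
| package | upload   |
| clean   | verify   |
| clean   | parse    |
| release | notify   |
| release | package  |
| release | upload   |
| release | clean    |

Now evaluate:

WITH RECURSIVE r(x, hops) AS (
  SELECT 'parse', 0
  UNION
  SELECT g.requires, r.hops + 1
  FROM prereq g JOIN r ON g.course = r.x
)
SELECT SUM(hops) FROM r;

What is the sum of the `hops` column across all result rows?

2

Base: (parse, hops=0).
Iteration 1: edges from {parse} -> (build, hops=1), (tag, hops=1).
Iteration 2: no outgoing edges from {build,tag}; recursion stops.
SUM(hops) = 0 + 1 + 1 = 2.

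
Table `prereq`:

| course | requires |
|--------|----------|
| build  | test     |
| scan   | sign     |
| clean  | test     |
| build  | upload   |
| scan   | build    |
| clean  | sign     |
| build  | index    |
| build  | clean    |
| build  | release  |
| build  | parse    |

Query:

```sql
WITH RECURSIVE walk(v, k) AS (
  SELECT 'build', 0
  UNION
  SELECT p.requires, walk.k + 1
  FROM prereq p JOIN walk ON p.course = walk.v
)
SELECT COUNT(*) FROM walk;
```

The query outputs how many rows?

Base: (build, k=0).
Iteration 1: edges from {build} -> (clean, k=1), (index, k=1), (parse, k=1), (release, k=1), (test, k=1), (upload, k=1).
Iteration 2: edges from {clean,index,parse,release,test,upload} -> (sign, k=2), (test, k=2).
Iteration 3: no outgoing edges from {sign,test}; recursion stops.
Total rows emitted: 9.

9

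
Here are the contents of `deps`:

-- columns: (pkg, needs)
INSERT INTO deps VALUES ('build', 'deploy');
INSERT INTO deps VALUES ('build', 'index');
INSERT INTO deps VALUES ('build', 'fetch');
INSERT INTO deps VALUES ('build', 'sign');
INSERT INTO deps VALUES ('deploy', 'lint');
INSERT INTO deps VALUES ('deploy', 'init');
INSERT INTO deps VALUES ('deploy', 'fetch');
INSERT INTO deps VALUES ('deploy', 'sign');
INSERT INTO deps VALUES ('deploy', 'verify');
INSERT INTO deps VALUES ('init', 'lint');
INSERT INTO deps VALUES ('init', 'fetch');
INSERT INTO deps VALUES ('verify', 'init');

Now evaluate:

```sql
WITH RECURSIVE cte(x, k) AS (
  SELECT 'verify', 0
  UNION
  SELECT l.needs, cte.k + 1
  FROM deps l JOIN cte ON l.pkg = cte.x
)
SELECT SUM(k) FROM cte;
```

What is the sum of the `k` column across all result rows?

Base: (verify, k=0).
Iteration 1: edges from {verify} -> (init, k=1).
Iteration 2: edges from {init} -> (fetch, k=2), (lint, k=2).
Iteration 3: no outgoing edges from {fetch,lint}; recursion stops.
SUM(k) = 0 + 1 + 2 + 2 = 5.

5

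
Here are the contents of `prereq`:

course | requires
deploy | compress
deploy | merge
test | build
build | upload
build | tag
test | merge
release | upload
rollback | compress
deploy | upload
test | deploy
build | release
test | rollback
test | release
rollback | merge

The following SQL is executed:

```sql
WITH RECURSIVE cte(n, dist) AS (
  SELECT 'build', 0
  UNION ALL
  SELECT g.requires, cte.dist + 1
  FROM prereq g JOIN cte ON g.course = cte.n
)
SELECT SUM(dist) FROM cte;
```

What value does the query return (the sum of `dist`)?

Base: (build, dist=0).
Iteration 1: edges from {build} -> (release, dist=1), (tag, dist=1), (upload, dist=1).
Iteration 2: edges from {release,tag,upload} -> (upload, dist=2).
Iteration 3: no outgoing edges from {upload}; recursion stops.
SUM(dist) = 0 + 1 + 1 + 1 + 2 = 5.

5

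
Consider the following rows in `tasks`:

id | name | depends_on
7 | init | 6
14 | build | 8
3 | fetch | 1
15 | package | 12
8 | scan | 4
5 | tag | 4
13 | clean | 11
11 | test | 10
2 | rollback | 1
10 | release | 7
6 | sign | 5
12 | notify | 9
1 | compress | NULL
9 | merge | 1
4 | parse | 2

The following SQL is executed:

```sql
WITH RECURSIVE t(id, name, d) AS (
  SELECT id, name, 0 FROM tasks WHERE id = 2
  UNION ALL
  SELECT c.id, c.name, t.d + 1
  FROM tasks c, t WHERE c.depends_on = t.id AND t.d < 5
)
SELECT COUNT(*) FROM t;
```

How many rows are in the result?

Base: id=2 (rollback) at d 0.
Iteration 1: rows with depends_on in {2} -> parse (id 4, d 1).
Iteration 2: rows with depends_on in {4} -> tag (id 5, d 2), scan (id 8, d 2).
Iteration 3: rows with depends_on in {5,8} -> sign (id 6, d 3), build (id 14, d 3).
Iteration 4: rows with depends_on in {6,14} -> init (id 7, d 4).
Iteration 5: rows with depends_on in {7} -> release (id 10, d 5).
Iteration 6: d < 5 fails for all current rows; recursion stops.
Total rows emitted: 8.

8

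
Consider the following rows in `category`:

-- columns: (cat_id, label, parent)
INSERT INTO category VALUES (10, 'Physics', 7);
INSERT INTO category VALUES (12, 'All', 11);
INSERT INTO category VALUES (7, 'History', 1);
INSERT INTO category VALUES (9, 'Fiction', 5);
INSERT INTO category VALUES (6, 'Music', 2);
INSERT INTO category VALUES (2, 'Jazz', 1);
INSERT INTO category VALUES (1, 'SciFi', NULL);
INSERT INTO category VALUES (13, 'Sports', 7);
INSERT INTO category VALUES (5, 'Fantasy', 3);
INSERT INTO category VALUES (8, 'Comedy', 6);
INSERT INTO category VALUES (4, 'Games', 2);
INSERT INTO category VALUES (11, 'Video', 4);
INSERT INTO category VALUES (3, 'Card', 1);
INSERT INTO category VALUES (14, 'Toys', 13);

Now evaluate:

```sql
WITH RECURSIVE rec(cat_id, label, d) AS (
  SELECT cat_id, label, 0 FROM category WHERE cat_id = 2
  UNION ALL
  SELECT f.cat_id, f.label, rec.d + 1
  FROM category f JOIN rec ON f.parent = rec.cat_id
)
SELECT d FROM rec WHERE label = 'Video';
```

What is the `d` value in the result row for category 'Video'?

Base: cat_id=2 (Jazz) at d 0.
Iteration 1: rows with parent in {2} -> Games (id 4, d 1), Music (id 6, d 1).
Iteration 2: rows with parent in {4,6} -> Comedy (id 8, d 2), Video (id 11, d 2).
Iteration 3: rows with parent in {8,11} -> All (id 12, d 3).
Iteration 4: no rows with parent in {12}; recursion stops.

2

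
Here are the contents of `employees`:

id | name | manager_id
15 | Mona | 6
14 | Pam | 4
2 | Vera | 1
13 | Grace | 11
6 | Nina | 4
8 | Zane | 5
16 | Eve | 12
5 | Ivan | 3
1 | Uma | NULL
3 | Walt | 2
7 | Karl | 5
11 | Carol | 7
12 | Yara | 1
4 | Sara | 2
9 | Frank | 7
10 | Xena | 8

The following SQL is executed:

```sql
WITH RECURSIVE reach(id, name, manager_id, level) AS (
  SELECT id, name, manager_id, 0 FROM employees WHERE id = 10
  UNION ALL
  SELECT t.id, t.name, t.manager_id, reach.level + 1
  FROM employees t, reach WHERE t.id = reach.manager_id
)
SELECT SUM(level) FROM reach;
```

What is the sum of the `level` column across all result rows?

Base: id=10 (Xena), manager_id=8, level 0.
Iteration 1: join on id=8 -> Zane (id 8, manager_id=5, level 1).
Iteration 2: join on id=5 -> Ivan (id 5, manager_id=3, level 2).
Iteration 3: join on id=3 -> Walt (id 3, manager_id=2, level 3).
Iteration 4: join on id=2 -> Vera (id 2, manager_id=1, level 4).
Iteration 5: join on id=1 -> Uma (id 1, manager_id=NULL, level 5).
Iteration 6: manager_id is NULL; no match; recursion stops.
SUM(level) = 0 + 1 + 2 + 3 + 4 + 5 = 15.

15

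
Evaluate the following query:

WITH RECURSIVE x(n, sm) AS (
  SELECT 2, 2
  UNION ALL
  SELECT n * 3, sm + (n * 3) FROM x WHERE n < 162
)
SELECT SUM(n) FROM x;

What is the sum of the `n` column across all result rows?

Base: n=2, sm=2.
Iteration 1: 2 < 162 holds -> n = 2 * 3 = 6, sm = 2 + 6 = 8.
Iteration 2: 6 < 162 holds -> n = 6 * 3 = 18, sm = 8 + 18 = 26.
Iteration 3: 18 < 162 holds -> n = 18 * 3 = 54, sm = 26 + 54 = 80.
Iteration 4: 54 < 162 holds -> n = 54 * 3 = 162, sm = 80 + 162 = 242.
Iteration 5: 162 < 162 fails; recursion stops.
SUM(n) = 2 + 6 + 18 + 54 + 162 = 242.

242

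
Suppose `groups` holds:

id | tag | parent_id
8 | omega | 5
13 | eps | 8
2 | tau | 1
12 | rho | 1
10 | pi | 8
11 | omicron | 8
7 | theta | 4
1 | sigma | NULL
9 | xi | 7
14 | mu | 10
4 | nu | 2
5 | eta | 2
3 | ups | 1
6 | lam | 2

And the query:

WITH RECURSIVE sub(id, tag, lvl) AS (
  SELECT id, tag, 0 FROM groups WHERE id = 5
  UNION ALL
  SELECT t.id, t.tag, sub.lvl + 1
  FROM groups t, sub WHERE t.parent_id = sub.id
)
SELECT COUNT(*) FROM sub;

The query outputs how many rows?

Base: id=5 (eta) at lvl 0.
Iteration 1: rows with parent_id in {5} -> omega (id 8, lvl 1).
Iteration 2: rows with parent_id in {8} -> pi (id 10, lvl 2), omicron (id 11, lvl 2), eps (id 13, lvl 2).
Iteration 3: rows with parent_id in {10,11,13} -> mu (id 14, lvl 3).
Iteration 4: no rows with parent_id in {14}; recursion stops.
Total rows emitted: 6.

6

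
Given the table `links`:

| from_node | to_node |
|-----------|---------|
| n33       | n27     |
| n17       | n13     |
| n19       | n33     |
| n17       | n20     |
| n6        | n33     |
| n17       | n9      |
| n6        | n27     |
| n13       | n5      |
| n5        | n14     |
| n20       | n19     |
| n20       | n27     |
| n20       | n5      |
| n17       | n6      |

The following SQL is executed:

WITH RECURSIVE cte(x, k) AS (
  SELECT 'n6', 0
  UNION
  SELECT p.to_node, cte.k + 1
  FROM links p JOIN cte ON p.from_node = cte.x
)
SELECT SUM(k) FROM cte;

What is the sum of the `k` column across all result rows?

Base: (n6, k=0).
Iteration 1: edges from {n6} -> (n27, k=1), (n33, k=1).
Iteration 2: edges from {n27,n33} -> (n27, k=2).
Iteration 3: no outgoing edges from {n27}; recursion stops.
SUM(k) = 0 + 1 + 1 + 2 = 4.

4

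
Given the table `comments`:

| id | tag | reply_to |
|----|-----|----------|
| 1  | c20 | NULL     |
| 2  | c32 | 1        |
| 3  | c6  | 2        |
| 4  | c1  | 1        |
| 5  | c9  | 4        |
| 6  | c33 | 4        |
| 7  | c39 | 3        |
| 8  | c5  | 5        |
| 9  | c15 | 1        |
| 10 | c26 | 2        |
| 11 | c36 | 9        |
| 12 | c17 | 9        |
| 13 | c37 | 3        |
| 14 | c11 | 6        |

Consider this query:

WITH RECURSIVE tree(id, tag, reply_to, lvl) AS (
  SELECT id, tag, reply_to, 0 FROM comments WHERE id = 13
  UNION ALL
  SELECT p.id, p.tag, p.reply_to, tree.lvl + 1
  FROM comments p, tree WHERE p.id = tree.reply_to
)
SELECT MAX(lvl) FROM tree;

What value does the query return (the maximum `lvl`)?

Base: id=13 (c37), reply_to=3, lvl 0.
Iteration 1: join on id=3 -> c6 (id 3, reply_to=2, lvl 1).
Iteration 2: join on id=2 -> c32 (id 2, reply_to=1, lvl 2).
Iteration 3: join on id=1 -> c20 (id 1, reply_to=NULL, lvl 3).
Iteration 4: reply_to is NULL; no match; recursion stops.
lvl values: 0, 1, 2, 3; the maximum is 3.

3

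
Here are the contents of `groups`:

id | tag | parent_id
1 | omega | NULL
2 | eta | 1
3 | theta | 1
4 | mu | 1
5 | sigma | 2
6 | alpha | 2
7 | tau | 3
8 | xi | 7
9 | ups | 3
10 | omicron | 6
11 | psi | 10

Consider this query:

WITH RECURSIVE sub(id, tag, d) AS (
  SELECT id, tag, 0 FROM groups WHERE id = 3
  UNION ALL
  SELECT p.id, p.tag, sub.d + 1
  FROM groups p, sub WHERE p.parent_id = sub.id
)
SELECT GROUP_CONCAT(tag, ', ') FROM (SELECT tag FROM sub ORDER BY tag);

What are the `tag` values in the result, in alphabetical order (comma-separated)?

Base: id=3 (theta) at d 0.
Iteration 1: rows with parent_id in {3} -> tau (id 7, d 1), ups (id 9, d 1).
Iteration 2: rows with parent_id in {7,9} -> xi (id 8, d 2).
Iteration 3: no rows with parent_id in {8}; recursion stops.

tau, theta, ups, xi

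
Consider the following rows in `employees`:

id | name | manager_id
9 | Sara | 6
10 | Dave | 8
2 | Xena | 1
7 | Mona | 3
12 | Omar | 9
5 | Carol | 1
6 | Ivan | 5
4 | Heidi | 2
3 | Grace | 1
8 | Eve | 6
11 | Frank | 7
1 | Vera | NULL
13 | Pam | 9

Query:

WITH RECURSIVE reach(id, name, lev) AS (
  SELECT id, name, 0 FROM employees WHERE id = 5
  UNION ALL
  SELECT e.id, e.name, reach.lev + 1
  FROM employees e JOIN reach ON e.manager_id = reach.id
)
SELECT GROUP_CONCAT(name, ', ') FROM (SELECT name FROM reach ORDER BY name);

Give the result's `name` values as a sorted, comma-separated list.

Carol, Dave, Eve, Ivan, Omar, Pam, Sara

Base: id=5 (Carol) at lev 0.
Iteration 1: rows with manager_id in {5} -> Ivan (id 6, lev 1).
Iteration 2: rows with manager_id in {6} -> Eve (id 8, lev 2), Sara (id 9, lev 2).
Iteration 3: rows with manager_id in {8,9} -> Dave (id 10, lev 3), Omar (id 12, lev 3), Pam (id 13, lev 3).
Iteration 4: no rows with manager_id in {10,12,13}; recursion stops.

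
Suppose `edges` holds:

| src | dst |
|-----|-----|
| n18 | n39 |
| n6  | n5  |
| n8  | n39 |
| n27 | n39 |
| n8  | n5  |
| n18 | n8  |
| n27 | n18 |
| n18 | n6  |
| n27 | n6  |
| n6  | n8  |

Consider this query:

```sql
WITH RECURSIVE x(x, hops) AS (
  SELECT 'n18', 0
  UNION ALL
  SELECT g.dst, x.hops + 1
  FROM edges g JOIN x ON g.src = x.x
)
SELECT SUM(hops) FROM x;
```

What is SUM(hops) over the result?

Base: (n18, hops=0).
Iteration 1: edges from {n18} -> (n39, hops=1), (n6, hops=1), (n8, hops=1).
Iteration 2: edges from {n39,n6,n8} -> (n39, hops=2), (n5, hops=2) x2, (n8, hops=2). [UNION ALL keeps all 4 new rows, including repeats]
Iteration 3: edges from {n39,n5,n8} -> (n39, hops=3), (n5, hops=3).
Iteration 4: no outgoing edges from {n39,n5}; recursion stops.
SUM(hops) = 0 + 1 + 1 + 1 + 2 + 2 + 2 + 2 + 3 + 3 = 17.

17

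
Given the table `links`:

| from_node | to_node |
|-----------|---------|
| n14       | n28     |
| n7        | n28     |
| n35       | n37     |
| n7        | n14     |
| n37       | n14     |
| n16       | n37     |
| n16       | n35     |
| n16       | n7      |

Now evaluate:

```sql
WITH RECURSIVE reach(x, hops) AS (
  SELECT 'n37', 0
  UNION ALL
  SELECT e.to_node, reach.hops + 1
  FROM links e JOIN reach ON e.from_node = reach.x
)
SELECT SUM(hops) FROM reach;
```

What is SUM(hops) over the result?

Base: (n37, hops=0).
Iteration 1: edges from {n37} -> (n14, hops=1).
Iteration 2: edges from {n14} -> (n28, hops=2).
Iteration 3: no outgoing edges from {n28}; recursion stops.
SUM(hops) = 0 + 1 + 2 = 3.

3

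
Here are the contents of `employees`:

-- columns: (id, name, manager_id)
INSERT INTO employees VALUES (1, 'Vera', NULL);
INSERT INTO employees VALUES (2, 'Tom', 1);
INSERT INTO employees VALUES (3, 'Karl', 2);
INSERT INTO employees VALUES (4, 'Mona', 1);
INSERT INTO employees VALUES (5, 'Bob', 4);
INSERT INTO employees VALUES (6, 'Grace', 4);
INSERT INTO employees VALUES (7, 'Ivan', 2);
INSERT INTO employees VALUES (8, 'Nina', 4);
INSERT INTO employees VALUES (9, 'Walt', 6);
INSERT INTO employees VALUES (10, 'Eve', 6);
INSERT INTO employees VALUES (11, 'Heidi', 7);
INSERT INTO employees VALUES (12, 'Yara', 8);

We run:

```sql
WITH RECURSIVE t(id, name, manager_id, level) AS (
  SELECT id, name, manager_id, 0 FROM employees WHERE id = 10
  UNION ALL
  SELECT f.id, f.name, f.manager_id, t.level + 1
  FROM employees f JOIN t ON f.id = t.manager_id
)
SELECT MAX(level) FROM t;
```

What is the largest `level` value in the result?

3

Base: id=10 (Eve), manager_id=6, level 0.
Iteration 1: join on id=6 -> Grace (id 6, manager_id=4, level 1).
Iteration 2: join on id=4 -> Mona (id 4, manager_id=1, level 2).
Iteration 3: join on id=1 -> Vera (id 1, manager_id=NULL, level 3).
Iteration 4: manager_id is NULL; no match; recursion stops.
level values: 0, 1, 2, 3; the maximum is 3.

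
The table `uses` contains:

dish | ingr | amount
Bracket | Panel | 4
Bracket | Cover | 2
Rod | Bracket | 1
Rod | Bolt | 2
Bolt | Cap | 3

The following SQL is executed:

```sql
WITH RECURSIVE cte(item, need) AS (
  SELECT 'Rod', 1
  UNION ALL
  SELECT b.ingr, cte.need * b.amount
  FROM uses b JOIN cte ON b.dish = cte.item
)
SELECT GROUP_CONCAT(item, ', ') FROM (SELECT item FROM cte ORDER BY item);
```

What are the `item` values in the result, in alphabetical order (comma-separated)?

Base: (Rod, need=1).
Iteration 1: components of {Rod} -> Bolt = 1*2 = 2, Bracket = 1*1 = 1.
Iteration 2: components of {Bolt,Bracket} -> Cap = 2*3 = 6, Cover = 1*2 = 2, Panel = 1*4 = 4.
Iteration 3: no further components; recursion stops.

Bolt, Bracket, Cap, Cover, Panel, Rod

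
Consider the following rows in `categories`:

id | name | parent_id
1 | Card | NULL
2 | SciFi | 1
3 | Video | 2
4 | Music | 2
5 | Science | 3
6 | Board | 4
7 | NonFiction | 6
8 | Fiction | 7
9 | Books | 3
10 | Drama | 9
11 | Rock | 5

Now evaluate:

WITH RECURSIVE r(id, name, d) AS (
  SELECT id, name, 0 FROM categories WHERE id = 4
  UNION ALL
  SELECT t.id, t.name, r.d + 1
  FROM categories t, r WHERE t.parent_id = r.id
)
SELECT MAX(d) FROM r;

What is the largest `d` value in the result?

3

Base: id=4 (Music) at d 0.
Iteration 1: rows with parent_id in {4} -> Board (id 6, d 1).
Iteration 2: rows with parent_id in {6} -> NonFiction (id 7, d 2).
Iteration 3: rows with parent_id in {7} -> Fiction (id 8, d 3).
Iteration 4: no rows with parent_id in {8}; recursion stops.
d values: 0, 1, 2, 3; the maximum is 3.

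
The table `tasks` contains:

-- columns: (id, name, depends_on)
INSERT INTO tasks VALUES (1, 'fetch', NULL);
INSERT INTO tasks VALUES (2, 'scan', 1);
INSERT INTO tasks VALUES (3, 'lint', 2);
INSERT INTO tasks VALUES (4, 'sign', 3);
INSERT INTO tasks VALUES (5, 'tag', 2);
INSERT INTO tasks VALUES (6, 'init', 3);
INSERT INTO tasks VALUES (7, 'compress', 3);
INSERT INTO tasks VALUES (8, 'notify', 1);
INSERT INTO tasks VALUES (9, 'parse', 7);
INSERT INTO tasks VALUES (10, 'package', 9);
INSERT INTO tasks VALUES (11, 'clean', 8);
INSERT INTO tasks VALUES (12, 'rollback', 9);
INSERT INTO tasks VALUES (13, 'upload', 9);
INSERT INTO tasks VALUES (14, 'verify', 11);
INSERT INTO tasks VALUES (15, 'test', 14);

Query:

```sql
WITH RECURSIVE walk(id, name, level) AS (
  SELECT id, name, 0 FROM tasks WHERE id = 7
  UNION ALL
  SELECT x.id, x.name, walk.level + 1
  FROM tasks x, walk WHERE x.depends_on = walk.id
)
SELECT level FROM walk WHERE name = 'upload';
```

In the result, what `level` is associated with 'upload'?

Base: id=7 (compress) at level 0.
Iteration 1: rows with depends_on in {7} -> parse (id 9, level 1).
Iteration 2: rows with depends_on in {9} -> package (id 10, level 2), rollback (id 12, level 2), upload (id 13, level 2).
Iteration 3: no rows with depends_on in {10,12,13}; recursion stops.

2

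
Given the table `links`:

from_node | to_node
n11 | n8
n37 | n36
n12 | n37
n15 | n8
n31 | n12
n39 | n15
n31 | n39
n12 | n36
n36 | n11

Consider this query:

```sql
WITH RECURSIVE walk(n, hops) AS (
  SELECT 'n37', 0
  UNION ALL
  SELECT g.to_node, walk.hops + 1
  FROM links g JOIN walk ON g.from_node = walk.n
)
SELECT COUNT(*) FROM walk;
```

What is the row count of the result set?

Base: (n37, hops=0).
Iteration 1: edges from {n37} -> (n36, hops=1).
Iteration 2: edges from {n36} -> (n11, hops=2).
Iteration 3: edges from {n11} -> (n8, hops=3).
Iteration 4: no outgoing edges from {n8}; recursion stops.
Total rows emitted: 4.

4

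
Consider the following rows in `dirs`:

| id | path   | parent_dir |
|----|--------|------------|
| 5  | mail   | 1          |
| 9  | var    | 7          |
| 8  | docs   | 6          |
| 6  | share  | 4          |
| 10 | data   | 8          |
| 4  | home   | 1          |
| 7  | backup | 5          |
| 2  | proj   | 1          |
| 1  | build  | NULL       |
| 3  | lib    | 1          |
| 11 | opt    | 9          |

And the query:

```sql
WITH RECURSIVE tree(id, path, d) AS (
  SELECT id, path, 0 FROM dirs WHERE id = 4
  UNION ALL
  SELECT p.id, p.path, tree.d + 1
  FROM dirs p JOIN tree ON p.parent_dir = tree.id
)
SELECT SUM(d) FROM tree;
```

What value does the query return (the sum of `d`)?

6

Base: id=4 (home) at d 0.
Iteration 1: rows with parent_dir in {4} -> share (id 6, d 1).
Iteration 2: rows with parent_dir in {6} -> docs (id 8, d 2).
Iteration 3: rows with parent_dir in {8} -> data (id 10, d 3).
Iteration 4: no rows with parent_dir in {10}; recursion stops.
SUM(d) = 0 + 1 + 2 + 3 = 6.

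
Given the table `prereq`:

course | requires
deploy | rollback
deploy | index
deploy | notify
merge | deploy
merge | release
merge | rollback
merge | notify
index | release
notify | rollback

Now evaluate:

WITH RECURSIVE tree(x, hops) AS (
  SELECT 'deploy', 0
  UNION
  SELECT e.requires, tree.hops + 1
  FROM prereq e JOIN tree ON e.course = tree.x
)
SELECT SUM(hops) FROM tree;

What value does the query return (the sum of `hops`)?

Base: (deploy, hops=0).
Iteration 1: edges from {deploy} -> (index, hops=1), (notify, hops=1), (rollback, hops=1).
Iteration 2: edges from {index,notify,rollback} -> (release, hops=2), (rollback, hops=2).
Iteration 3: no outgoing edges from {release,rollback}; recursion stops.
SUM(hops) = 0 + 1 + 1 + 1 + 2 + 2 = 7.

7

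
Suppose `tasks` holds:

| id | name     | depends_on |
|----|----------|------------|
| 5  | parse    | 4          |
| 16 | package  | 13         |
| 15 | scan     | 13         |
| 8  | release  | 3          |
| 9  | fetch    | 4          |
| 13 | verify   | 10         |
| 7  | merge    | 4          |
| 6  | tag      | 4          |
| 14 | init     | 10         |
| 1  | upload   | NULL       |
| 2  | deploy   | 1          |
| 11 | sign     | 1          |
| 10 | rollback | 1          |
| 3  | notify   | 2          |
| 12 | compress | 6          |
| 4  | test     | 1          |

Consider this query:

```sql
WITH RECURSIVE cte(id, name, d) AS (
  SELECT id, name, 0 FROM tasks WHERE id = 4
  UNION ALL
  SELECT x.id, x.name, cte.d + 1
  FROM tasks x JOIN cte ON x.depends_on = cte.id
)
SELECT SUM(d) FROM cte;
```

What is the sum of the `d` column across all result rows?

Base: id=4 (test) at d 0.
Iteration 1: rows with depends_on in {4} -> parse (id 5, d 1), tag (id 6, d 1), merge (id 7, d 1), fetch (id 9, d 1).
Iteration 2: rows with depends_on in {5,6,7,9} -> compress (id 12, d 2).
Iteration 3: no rows with depends_on in {12}; recursion stops.
SUM(d) = 0 + 1 + 1 + 1 + 1 + 2 = 6.

6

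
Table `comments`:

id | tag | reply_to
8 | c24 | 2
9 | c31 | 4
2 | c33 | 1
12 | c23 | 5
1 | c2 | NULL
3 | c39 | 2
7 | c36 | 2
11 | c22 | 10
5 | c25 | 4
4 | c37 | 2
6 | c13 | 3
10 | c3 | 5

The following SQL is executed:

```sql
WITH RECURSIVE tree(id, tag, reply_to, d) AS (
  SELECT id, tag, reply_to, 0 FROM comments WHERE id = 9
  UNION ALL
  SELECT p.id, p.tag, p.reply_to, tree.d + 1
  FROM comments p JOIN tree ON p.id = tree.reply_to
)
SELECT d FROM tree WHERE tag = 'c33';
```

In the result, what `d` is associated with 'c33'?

Base: id=9 (c31), reply_to=4, d 0.
Iteration 1: join on id=4 -> c37 (id 4, reply_to=2, d 1).
Iteration 2: join on id=2 -> c33 (id 2, reply_to=1, d 2).
Iteration 3: join on id=1 -> c2 (id 1, reply_to=NULL, d 3).
Iteration 4: reply_to is NULL; no match; recursion stops.

2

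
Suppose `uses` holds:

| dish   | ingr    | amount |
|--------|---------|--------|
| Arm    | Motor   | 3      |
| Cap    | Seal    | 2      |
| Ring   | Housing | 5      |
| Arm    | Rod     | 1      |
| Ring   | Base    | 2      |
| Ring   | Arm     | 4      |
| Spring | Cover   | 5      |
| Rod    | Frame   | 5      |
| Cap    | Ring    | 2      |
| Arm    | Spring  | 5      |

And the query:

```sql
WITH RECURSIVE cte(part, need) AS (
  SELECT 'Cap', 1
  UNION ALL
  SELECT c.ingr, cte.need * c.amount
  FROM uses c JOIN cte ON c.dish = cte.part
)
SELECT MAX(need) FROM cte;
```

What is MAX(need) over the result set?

Base: (Cap, need=1).
Iteration 1: components of {Cap} -> Ring = 1*2 = 2, Seal = 1*2 = 2.
Iteration 2: components of {Ring,Seal} -> Arm = 2*4 = 8, Base = 2*2 = 4, Housing = 2*5 = 10.
Iteration 3: components of {Arm,Base,Housing} -> Motor = 8*3 = 24, Rod = 8*1 = 8, Spring = 8*5 = 40.
Iteration 4: components of {Motor,Rod,Spring} -> Cover = 40*5 = 200, Frame = 8*5 = 40.
Iteration 5: no further components; recursion stops.
need values: 1, 2, 2, 4, 8, 10, 24, 40, 8, 200, 40; the maximum is 200.

200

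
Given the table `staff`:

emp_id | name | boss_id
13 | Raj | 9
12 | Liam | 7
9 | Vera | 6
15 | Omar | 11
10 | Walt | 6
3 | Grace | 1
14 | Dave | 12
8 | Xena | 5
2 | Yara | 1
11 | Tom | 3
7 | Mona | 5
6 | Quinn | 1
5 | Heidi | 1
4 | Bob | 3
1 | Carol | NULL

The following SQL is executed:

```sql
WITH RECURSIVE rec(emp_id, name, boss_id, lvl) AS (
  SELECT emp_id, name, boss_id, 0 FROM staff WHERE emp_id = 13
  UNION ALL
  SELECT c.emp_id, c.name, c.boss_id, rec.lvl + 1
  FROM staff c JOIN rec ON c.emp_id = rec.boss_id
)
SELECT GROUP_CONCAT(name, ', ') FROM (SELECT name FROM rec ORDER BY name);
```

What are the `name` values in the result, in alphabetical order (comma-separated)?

Carol, Quinn, Raj, Vera

Base: emp_id=13 (Raj), boss_id=9, lvl 0.
Iteration 1: join on emp_id=9 -> Vera (id 9, boss_id=6, lvl 1).
Iteration 2: join on emp_id=6 -> Quinn (id 6, boss_id=1, lvl 2).
Iteration 3: join on emp_id=1 -> Carol (id 1, boss_id=NULL, lvl 3).
Iteration 4: boss_id is NULL; no match; recursion stops.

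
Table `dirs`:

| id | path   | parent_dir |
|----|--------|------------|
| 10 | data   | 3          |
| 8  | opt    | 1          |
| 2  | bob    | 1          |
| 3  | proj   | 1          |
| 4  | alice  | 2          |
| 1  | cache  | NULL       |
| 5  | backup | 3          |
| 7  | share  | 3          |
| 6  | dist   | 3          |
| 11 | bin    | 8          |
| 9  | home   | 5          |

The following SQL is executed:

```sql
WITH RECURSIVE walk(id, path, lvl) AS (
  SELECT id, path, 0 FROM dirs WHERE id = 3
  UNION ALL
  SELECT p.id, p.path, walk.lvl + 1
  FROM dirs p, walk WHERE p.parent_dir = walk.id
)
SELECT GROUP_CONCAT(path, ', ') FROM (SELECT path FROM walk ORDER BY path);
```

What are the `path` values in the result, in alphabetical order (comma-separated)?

Base: id=3 (proj) at lvl 0.
Iteration 1: rows with parent_dir in {3} -> backup (id 5, lvl 1), dist (id 6, lvl 1), share (id 7, lvl 1), data (id 10, lvl 1).
Iteration 2: rows with parent_dir in {5,6,7,10} -> home (id 9, lvl 2).
Iteration 3: no rows with parent_dir in {9}; recursion stops.

backup, data, dist, home, proj, share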